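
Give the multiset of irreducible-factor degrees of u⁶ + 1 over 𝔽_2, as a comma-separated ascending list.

Write h(u) = u⁶ + 1.
Roots in 𝔽_2: h(0) = 1; h(1) = 0 → root.
Linear factors from roots: (u + 1).
Complete factorization: h(u) = (u + 1)^2·(u² + u + 1)^2.
Factor degrees with multiplicity: 1 + 1 + 2 + 2 = 6.

1, 1, 2, 2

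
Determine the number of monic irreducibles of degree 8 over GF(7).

720300

The number of monic irreducibles of degree 8 over GF(7) is (1/8)·Σ_{d∣8} μ(8/d) 7^d.
Divisors of 8: 1, 2, 4, 8; μ(8/d) for each: 0, 0, -1, 1.
Σ = − 7^4 + 7^8 = 5762400.
N = 5762400/8 = 720300.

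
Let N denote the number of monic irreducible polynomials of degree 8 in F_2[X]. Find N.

Gauss's count: N_{2}(8) = (1/8) Σ_{d|8} μ(8/d)·2^d.
Divisors of 8: 1, 2, 4, 8; μ(8/d) for each: 0, 0, -1, 1.
Σ = − 2^4 + 2^8 = 240.
N = 240/8 = 30.

30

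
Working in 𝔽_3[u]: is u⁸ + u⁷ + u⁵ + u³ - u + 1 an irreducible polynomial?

Write m(u) = u⁸ + u⁷ + u⁵ + u³ - u + 1.
Check for roots in 𝔽_3: m(0) = 1; m(1) = 1; m(2) = 0 → root.
m(2) = 0, so (u − 2) divides m(u); m is reducible.

No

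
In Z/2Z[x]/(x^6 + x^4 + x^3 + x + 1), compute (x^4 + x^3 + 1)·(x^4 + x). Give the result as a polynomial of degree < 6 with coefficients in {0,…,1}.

Multiply in Z/2Z[x]: (x^4 + x^3 + 1)·(x^4 + x) = x^8 + x^7 + x^5 + x.
Reduce using x^6 ≡ x^4 + x^3 + x + 1 (mod x^6 + x^4 + x^3 + x + 1).
Reduced: x^5 + x + 1.

x^5 + x + 1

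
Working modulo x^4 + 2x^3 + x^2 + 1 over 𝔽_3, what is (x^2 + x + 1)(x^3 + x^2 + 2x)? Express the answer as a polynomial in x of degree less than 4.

x

Multiply in 𝔽_3[x]: (x^2 + x + 1)·(x^3 + x^2 + 2x) = x^5 + 2x^4 + x^3 + 2x.
Reduce using x^4 ≡ x^3 + 2x^2 + 2 (mod x^4 + 2x^3 + x^2 + 1).
Reduced: x.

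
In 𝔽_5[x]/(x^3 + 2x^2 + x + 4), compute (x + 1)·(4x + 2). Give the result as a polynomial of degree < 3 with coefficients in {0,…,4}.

4x^2 + x + 2

Multiply in 𝔽_5[x]: (x + 1)·(4x + 2) = 4x^2 + x + 2.
Reduced: 4x^2 + x + 2.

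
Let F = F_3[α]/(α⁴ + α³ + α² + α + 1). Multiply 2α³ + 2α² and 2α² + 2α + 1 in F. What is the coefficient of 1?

Multiply in F_3[α]: (2α³ + 2α²)·(2α² + 2α + 1) = α⁵ + 2α⁴ + 2α².
Reduce using α⁴ ≡ 2α³ + 2α² + 2α + 2 (mod α⁴ + α³ + α² + α + 1).
Reduced: α³ + α + 2.

2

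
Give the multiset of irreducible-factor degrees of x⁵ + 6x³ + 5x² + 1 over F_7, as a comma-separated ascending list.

5

Write g(x) = x⁵ + 6x³ + 5x² + 1.
Complete factorization: g(x) = (x⁵ + 6x³ + 5x² + 1).
Factor degrees with multiplicity: 5 = 5.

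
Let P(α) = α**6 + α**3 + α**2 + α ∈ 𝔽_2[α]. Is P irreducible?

No

Check for roots in 𝔽_2: P(0) = 0 → root; P(1) = 0 → root.
P(0) = 0, so (α) divides P(α); P is reducible.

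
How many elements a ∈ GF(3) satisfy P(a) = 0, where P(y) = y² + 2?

2

Evaluate at each of the 3 elements of GF(3):
P(0) = 2; P(1) = 0 → root; P(2) = 0 → root.
Roots: {1, 2}.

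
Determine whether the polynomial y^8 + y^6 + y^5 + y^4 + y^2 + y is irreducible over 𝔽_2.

Write h(y) = y^8 + y^6 + y^5 + y^4 + y^2 + y.
Check for roots in 𝔽_2: h(0) = 0 → root; h(1) = 0 → root.
h(0) = 0, so (y) divides h(y); h is reducible.

No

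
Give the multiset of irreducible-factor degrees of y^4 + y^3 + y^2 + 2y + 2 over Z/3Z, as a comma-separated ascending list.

Write h(y) = y^4 + y^3 + y^2 + 2y + 2.
Roots in Z/3Z: h(0) = 2; h(1) = 1; h(2) = 1.
Complete factorization: h(y) = (y^4 + y^3 + y^2 + 2y + 2).
Factor degrees with multiplicity: 4 = 4.

4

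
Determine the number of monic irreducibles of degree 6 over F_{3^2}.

88440

Gauss's count: N_{9}(6) = (1/6) Σ_{d|6} μ(6/d)·9^d.
Divisors of 6: 1, 2, 3, 6; μ(6/d) for each: 1, -1, -1, 1.
Σ = 9^1 − 9^2 − 9^3 + 9^6 = 530640.
N = 530640/6 = 88440.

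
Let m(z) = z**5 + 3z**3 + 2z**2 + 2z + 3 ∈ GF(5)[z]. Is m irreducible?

Check for roots in GF(5): m(0) = 3; m(1) = 1; m(2) = 1; m(3) = 1; m(4) = 4.
No roots, so no linear factors.
Degree-2 irreducible divisors: test the 10 monic irreducibles of degree 2 over GF(5).
None of them divide m (all give nonzero remainder).
No irreducible factor of degree ≤ 2 exists, so m is irreducible over GF(5).

Yes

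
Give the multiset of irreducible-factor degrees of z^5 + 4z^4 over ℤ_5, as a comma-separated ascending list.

Write g(z) = z^5 + 4z^4.
Roots in ℤ_5: g(0) = 0 → root; g(1) = 0 → root; g(2) = 1; g(3) = 2; g(4) = 3.
Linear factors from roots: (z), (z + 4).
Complete factorization: g(z) = (z + 4)·(z)^4.
Factor degrees with multiplicity: 1 + 1 + 1 + 1 + 1 = 5.

1, 1, 1, 1, 1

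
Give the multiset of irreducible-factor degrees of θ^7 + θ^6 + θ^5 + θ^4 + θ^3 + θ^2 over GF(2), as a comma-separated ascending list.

Write g(θ) = θ^7 + θ^6 + θ^5 + θ^4 + θ^3 + θ^2.
Roots in GF(2): g(0) = 0 → root; g(1) = 0 → root.
Linear factors from roots: (θ), (θ + 1).
Complete factorization: g(θ) = (θ + 1)·(θ)^2·(θ^2 + θ + 1)^2.
Factor degrees with multiplicity: 1 + 1 + 1 + 2 + 2 = 7.

1, 1, 1, 2, 2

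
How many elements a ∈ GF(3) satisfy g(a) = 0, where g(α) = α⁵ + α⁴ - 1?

0

Evaluate at each of the 3 elements of GF(3):
g(0) = 2; g(1) = 1; g(2) = 2.
No element is a root.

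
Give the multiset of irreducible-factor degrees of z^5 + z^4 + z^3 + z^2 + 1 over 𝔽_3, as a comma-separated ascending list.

2, 3

Write f(z) = z^5 + z^4 + z^3 + z^2 + 1.
Roots in 𝔽_3: f(0) = 1; f(1) = 2; f(2) = 1.
Complete factorization: f(z) = (z^2 + z + 2)·(z^3 + 2z + 2).
Factor degrees with multiplicity: 2 + 3 = 5.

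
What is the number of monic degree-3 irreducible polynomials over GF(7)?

x^(7^3) − x is the product of all monic irreducibles of degree dividing 3; Möbius inversion gives N = (1/3) Σ μ(3/d)·7^d.
Divisors of 3: 1, 3; μ(3/d) for each: -1, 1.
Σ = − 7^1 + 7^3 = 336.
N = 336/3 = 112.

112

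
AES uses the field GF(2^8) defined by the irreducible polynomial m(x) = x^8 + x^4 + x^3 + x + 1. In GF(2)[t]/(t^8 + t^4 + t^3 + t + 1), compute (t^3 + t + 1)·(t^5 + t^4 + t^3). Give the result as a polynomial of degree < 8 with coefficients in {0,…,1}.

t^7 + t^4 + t + 1

Multiply in GF(2)[t]: (t^3 + t + 1)·(t^5 + t^4 + t^3) = t^8 + t^7 + t^3.
Reduce using t^8 ≡ t^4 + t^3 + t + 1 (mod t^8 + t^4 + t^3 + t + 1).
Reduced: t^7 + t^4 + t + 1.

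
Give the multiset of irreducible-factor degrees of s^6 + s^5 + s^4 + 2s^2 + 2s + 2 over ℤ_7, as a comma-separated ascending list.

1, 1, 2, 2

Write g(s) = s^6 + s^5 + s^4 + 2s^2 + 2s + 2.
Linear factors from roots: (s - 2), (s + 3).
Complete factorization: g(s) = (s + 3)·(s - 2)·(s^2 + s - 3)·(s^2 - s - 3).
Factor degrees with multiplicity: 1 + 1 + 2 + 2 = 6.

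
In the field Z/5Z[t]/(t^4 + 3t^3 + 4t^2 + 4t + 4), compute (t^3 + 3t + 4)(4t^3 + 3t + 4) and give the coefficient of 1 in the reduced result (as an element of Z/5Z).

1

Multiply in Z/5Z[t]: (t^3 + 3t + 4)·(4t^3 + 3t + 4) = 4t^6 + 4t^2 + 4t + 1.
Reduce using t^4 ≡ 2t^3 + t^2 + t + 1 (mod t^4 + 3t^3 + 4t^2 + 4t + 4).
Reduced: 2t^3 + t^2 + 2t + 1.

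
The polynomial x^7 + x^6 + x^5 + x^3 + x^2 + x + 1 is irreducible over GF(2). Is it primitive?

Yes

Write f(x) = x^7 + x^6 + x^5 + x^3 + x^2 + x + 1.
|GF(2^7)^×| = 2^7 − 1 = 127. Prime factorization: 127 = 127.
f is primitive ⇔ x has order 127 in GF(2)[x]/(f), i.e. x^(127/q) ≠ 1 for each prime q | 127.
x^(1) mod f = x.
None equal 1, so x has full order 127; f is primitive.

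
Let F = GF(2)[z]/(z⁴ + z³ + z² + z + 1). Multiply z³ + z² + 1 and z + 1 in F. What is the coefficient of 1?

Multiply in GF(2)[z]: (z³ + z² + 1)·(z + 1) = z⁴ + z² + z + 1.
Reduce using z⁴ ≡ z³ + z² + z + 1 (mod z⁴ + z³ + z² + z + 1).
Reduced: z³.

0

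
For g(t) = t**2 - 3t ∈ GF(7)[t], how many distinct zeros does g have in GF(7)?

2

Evaluate at each of the 7 elements of GF(7):
g(0) = 0 → root; g(1) = 5; g(2) = 5; g(3) = 0 → root; g(4) = 4; g(5) = 3; g(6) = 4.
Roots: {0, 3}.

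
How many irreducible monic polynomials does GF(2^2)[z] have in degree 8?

The number of monic irreducibles of degree 8 over GF(4) is (1/8)·Σ_{d∣8} μ(8/d) 4^d.
Divisors of 8: 1, 2, 4, 8; μ(8/d) for each: 0, 0, -1, 1.
Σ = − 4^4 + 4^8 = 65280.
N = 65280/8 = 8160.

8160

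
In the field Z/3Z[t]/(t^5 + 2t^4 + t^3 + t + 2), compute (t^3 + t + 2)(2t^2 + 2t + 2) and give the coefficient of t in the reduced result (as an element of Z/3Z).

1

Multiply in Z/3Z[t]: (t^3 + t + 2)·(2t^2 + 2t + 2) = 2t^5 + 2t^4 + t^3 + 1.
Reduce using t^5 ≡ t^4 + 2t^3 + 2t + 1 (mod t^5 + 2t^4 + t^3 + t + 2).
Reduced: t^4 + 2t^3 + t.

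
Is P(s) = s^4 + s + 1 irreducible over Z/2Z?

Check for roots in Z/2Z: P(0) = 1; P(1) = 1.
No roots, so no linear factors.
Monic irreducibles of degree 2 over GF(2): s^2 + s + 1.
None of them divide P (all give nonzero remainder).
No irreducible factor of degree ≤ 2 exists, so P is irreducible over GF(2).

Yes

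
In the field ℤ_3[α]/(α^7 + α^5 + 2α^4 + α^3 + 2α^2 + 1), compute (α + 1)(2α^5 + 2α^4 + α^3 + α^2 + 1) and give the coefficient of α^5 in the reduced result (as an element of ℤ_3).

1

Multiply in ℤ_3[α]: (α + 1)·(2α^5 + 2α^4 + α^3 + α^2 + 1) = 2α^6 + α^5 + 2α^3 + α^2 + α + 1.
Reduced: 2α^6 + α^5 + 2α^3 + α^2 + α + 1.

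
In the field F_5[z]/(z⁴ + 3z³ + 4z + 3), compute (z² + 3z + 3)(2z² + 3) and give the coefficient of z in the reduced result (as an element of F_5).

1

Multiply in F_5[z]: (z² + 3z + 3)·(2z² + 3) = 2z⁴ + z³ + 4z² + 4z + 4.
Reduce using z⁴ ≡ 2z³ + z + 2 (mod z⁴ + 3z³ + 4z + 3).
Reduced: 4z² + z + 3.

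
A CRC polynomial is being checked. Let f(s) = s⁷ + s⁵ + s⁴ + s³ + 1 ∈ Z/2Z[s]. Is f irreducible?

Yes

Check for roots in Z/2Z: f(0) = 1; f(1) = 1.
No roots, so no linear factors.
Monic irreducibles of degree 2 over GF(2): s² + s + 1.
None of them divide f (all give nonzero remainder).
Monic irreducibles of degree 3 over GF(2): s³ + s + 1, s³ + s² + 1.
None of them divide f (all give nonzero remainder).
No irreducible factor of degree ≤ 3 exists, so f is irreducible over GF(2).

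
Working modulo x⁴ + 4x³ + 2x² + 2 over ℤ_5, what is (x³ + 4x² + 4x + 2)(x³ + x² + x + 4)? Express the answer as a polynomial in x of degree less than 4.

Multiply in ℤ_5[x]: (x³ + 4x² + 4x + 2)·(x³ + x² + x + 4) = x⁶ + 4x⁴ + 4x³ + 2x² + 3x + 3.
Reduce using x⁴ ≡ x³ + 3x² + 3 (mod x⁴ + 4x³ + 2x² + 2).
Reduced: 4x² + x + 2.

4x^2 + x + 2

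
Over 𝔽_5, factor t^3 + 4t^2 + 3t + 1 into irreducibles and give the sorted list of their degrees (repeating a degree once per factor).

3

Write g(t) = t^3 + 4t^2 + 3t + 1.
Roots in 𝔽_5: g(0) = 1; g(1) = 4; g(2) = 1; g(3) = 3; g(4) = 1.
Complete factorization: g(t) = (t^3 + 4t^2 + 3t + 1).
Factor degrees with multiplicity: 3 = 3.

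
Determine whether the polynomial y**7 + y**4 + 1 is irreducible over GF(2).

Write g(y) = y**7 + y**4 + 1.
Check for roots in GF(2): g(0) = 1; g(1) = 1.
No roots, so no linear factors.
Monic irreducibles of degree 2 over GF(2): y**2 + y + 1.
None of them divide g (all give nonzero remainder).
Monic irreducibles of degree 3 over GF(2): y**3 + y + 1, y**3 + y**2 + 1.
None of them divide g (all give nonzero remainder).
No irreducible factor of degree ≤ 3 exists, so g is irreducible over GF(2).

Yes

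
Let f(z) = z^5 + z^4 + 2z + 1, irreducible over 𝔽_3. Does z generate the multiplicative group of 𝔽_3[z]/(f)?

Yes

|GF(3^5)^×| = 3^5 − 1 = 242. Prime factorization: 242 = 2·11^2.
f is primitive ⇔ z has order 242 in GF(3)[z]/(f), i.e. z^(242/q) ≠ 1 for each prime q | 242.
z^(121) mod f = 2.
z^(22) mod f = z^3 + 2.
None equal 1, so z has full order 242; f is primitive.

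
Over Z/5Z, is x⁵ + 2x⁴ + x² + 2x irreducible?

No

Write g(x) = x⁵ + 2x⁴ + x² + 2x.
Check for roots in Z/5Z: g(0) = 0 → root; g(1) = 1; g(2) = 2; g(3) = 0 → root; g(4) = 0 → root.
g(0) = 0, so (x) divides g(x); g is reducible.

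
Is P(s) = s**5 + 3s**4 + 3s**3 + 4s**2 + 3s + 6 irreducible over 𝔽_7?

Check for roots in 𝔽_7: P(0) = 6; P(1) = 6; P(2) = 6; P(3) = 2; P(4) = 1; P(5) = 1; P(6) = 6.
No roots, so no linear factors.
Degree-2 irreducible divisors: test the 21 monic irreducibles of degree 2 over GF(7).
None of them divide P (all give nonzero remainder).
No irreducible factor of degree ≤ 2 exists, so P is irreducible over GF(7).

Yes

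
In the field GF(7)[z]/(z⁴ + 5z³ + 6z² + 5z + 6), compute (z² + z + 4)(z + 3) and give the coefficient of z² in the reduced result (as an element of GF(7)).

4

Multiply in GF(7)[z]: (z² + z + 4)·(z + 3) = z³ + 4z² + 5.
Reduced: z³ + 4z² + 5.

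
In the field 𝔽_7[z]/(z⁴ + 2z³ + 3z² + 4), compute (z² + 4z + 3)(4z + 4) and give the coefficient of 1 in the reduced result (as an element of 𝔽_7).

Multiply in 𝔽_7[z]: (z² + 4z + 3)·(4z + 4) = 4z³ + 6z² + 5.
Reduced: 4z³ + 6z² + 5.

5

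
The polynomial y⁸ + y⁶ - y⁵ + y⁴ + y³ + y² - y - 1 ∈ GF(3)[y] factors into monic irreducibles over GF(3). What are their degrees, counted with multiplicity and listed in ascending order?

8

Write g(y) = y⁸ + y⁶ - y⁵ + y⁴ + y³ + y² - y - 1.
Roots in GF(3): g(0) = 2; g(1) = 2; g(2) = 1.
Complete factorization: g(y) = (y⁸ + y⁶ - y⁵ + y⁴ + y³ + y² - y - 1).
Factor degrees with multiplicity: 8 = 8.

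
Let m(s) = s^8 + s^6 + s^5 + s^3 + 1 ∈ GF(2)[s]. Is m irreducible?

Check for roots in GF(2): m(0) = 1; m(1) = 1.
No roots, so no linear factors.
Monic irreducibles of degree 2 over GF(2): s^2 + s + 1.
None of them divide m (all give nonzero remainder).
Monic irreducibles of degree 3 over GF(2): s^3 + s + 1, s^3 + s^2 + 1.
None of them divide m (all give nonzero remainder).
Monic irreducibles of degree 4 over GF(2): s^4 + s + 1, s^4 + s^3 + 1, s^4 + s^3 + s^2 + s + 1.
None of them divide m (all give nonzero remainder).
No irreducible factor of degree ≤ 4 exists, so m is irreducible over GF(2).

Yes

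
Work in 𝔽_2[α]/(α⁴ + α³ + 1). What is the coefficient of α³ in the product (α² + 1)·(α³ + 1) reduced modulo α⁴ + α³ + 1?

Multiply in 𝔽_2[α]: (α² + 1)·(α³ + 1) = α⁵ + α³ + α² + 1.
Reduce using α⁴ ≡ α³ + 1 (mod α⁴ + α³ + 1).
Reduced: α² + α.

0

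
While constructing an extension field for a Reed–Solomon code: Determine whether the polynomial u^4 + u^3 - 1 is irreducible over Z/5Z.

Write m(u) = u^4 + u^3 - 1.
Check for roots in Z/5Z: m(0) = 4; m(1) = 1; m(2) = 3; m(3) = 2; m(4) = 4.
No roots, so no linear factors.
Degree-2 irreducible divisors: test the 10 monic irreducibles of degree 2 over GF(5).
None of them divide m (all give nonzero remainder).
No irreducible factor of degree ≤ 2 exists, so m is irreducible over GF(5).

Yes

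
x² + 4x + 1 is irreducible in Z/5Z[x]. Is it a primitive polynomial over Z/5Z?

No

Write f(x) = x² + 4x + 1.
|GF(5^2)^×| = 5^2 − 1 = 24. Prime factorization: 24 = 2^3·3.
f is primitive ⇔ x has order 24 in GF(5)[x]/(f), i.e. x^(24/q) ≠ 1 for each prime q | 24.
x^(12) mod f = 1
x^(8) mod f = x + 4.
Since x^(12) = 1, the order of x divides 12 < 24; not primitive.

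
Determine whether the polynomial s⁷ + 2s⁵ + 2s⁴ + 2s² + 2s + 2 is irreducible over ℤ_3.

Yes

Write g(s) = s⁷ + 2s⁵ + 2s⁴ + 2s² + 2s + 2.
Check for roots in ℤ_3: g(0) = 2; g(1) = 2; g(2) = 1.
No roots, so no linear factors.
Monic irreducibles of degree 2 over GF(3): s² + 1, s² + s + 2, s² + 2s + 2.
None of them divide g (all give nonzero remainder).
Degree-3 irreducible divisors: test the 8 monic irreducibles of degree 3 over GF(3).
None of them divide g (all give nonzero remainder).
No irreducible factor of degree ≤ 3 exists, so g is irreducible over GF(3).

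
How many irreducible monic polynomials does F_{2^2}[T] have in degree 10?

By the necklace-counting formula, N_4(10) = (1/10) Σ_{d|10} μ(10/d)·4^d.
Divisors of 10: 1, 2, 5, 10; μ(10/d) for each: 1, -1, -1, 1.
Σ = 4^1 − 4^2 − 4^5 + 4^10 = 1047540.
N = 1047540/10 = 104754.

104754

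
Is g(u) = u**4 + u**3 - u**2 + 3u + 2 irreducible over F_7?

No

Check for roots in F_7: g(0) = 2; g(1) = 6; g(2) = 0 → root; g(3) = 5; g(4) = 3; g(5) = 0 → root; g(6) = 5.
g(2) = 0, so (u − 2) divides g(u); g is reducible.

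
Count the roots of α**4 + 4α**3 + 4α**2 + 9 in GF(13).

4

Write h(α) = α**4 + 4α**3 + 4α**2 + 9.
Evaluate at each of the 13 elements of GF(13):
h(0) = 9; h(1) = 5; h(2) = 8; h(3) = 0 → root; h(4) = 0 → root; h(5) = 12; h(6) = 12; h(7) = 0 → root; h(8) = 0 → root; h(9) = 8; h(10) = 5; h(11) = 9; h(12) = 10.
Roots: {3, 4, 7, 8}.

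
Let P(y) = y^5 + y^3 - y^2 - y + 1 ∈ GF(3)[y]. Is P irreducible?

Yes

Check for roots in GF(3): P(0) = 1; P(1) = 1; P(2) = 2.
No roots, so no linear factors.
Monic irreducibles of degree 2 over GF(3): y^2 + 1, y^2 + y - 1, y^2 - y - 1.
None of them divide P (all give nonzero remainder).
No irreducible factor of degree ≤ 2 exists, so P is irreducible over GF(3).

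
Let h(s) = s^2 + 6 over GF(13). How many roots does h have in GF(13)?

0

Evaluate at each of the 13 elements of GF(13):
h(0) = 6; h(1) = 7; h(2) = 10; h(3) = 2; h(4) = 9; h(5) = 5; h(6) = 3; h(7) = 3; h(8) = 5; h(9) = 9; h(10) = 2; h(11) = 10; h(12) = 7.
No element is a root.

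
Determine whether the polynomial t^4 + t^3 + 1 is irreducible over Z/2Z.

Write m(t) = t^4 + t^3 + 1.
Check for roots in Z/2Z: m(0) = 1; m(1) = 1.
No roots, so no linear factors.
Monic irreducibles of degree 2 over GF(2): t^2 + t + 1.
None of them divide m (all give nonzero remainder).
No irreducible factor of degree ≤ 2 exists, so m is irreducible over GF(2).

Yes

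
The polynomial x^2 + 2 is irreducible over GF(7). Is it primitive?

No

Write f(x) = x^2 + 2.
|GF(7^2)^×| = 7^2 − 1 = 48. Prime factorization: 48 = 2^4·3.
f is primitive ⇔ x has order 48 in GF(7)[x]/(f), i.e. x^(48/q) ≠ 1 for each prime q | 48.
x^(24) mod f = 1
x^(16) mod f = 4.
Since x^(24) = 1, the order of x divides 24 < 48; not primitive.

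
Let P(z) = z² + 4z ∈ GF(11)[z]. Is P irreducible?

No

Check each element of GF(11) for a root: P(0)=0, P(1)=5, P(2)=1, P(3)=10, P(4)=10, P(5)=1, P(6)=5, P(7)=0, P(8)=8, P(9)=7, P(10)=8.
P(0) = 0, so (z) divides P(z); P is reducible.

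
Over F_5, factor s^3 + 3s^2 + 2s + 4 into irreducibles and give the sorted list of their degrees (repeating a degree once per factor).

Write h(s) = s^3 + 3s^2 + 2s + 4.
Roots in F_5: h(0) = 4; h(1) = 0 → root; h(2) = 3; h(3) = 4; h(4) = 4.
Linear factors from roots: (s + 4).
Complete factorization: h(s) = (s + 4)·(s^2 + 4s + 1).
Factor degrees with multiplicity: 1 + 2 = 3.

1, 2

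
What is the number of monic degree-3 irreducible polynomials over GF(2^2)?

Gauss's count: N_{4}(3) = (1/3) Σ_{d|3} μ(3/d)·4^d.
Divisors of 3: 1, 3; μ(3/d) for each: -1, 1.
Σ = − 4^1 + 4^3 = 60.
N = 60/3 = 20.

20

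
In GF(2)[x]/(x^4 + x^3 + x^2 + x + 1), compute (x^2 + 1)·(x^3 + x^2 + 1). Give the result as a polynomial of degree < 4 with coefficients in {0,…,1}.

Multiply in GF(2)[x]: (x^2 + 1)·(x^3 + x^2 + 1) = x^5 + x^4 + x^3 + 1.
Reduce using x^4 ≡ x^3 + x^2 + x + 1 (mod x^4 + x^3 + x^2 + x + 1).
Reduced: x^2 + x + 1.

x^2 + x + 1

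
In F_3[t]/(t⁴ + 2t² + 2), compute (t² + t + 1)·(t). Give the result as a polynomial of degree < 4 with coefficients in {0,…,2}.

Multiply in F_3[t]: (t² + t + 1)·(t) = t³ + t² + t.
Reduced: t³ + t² + t.

t^3 + t^2 + t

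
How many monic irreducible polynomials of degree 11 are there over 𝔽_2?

x^(2^11) − x is the product of all monic irreducibles of degree dividing 11; Möbius inversion gives N = (1/11) Σ μ(11/d)·2^d.
Divisors of 11: 1, 11; μ(11/d) for each: -1, 1.
Σ = − 2^1 + 2^11 = 2046.
N = 2046/11 = 186.

186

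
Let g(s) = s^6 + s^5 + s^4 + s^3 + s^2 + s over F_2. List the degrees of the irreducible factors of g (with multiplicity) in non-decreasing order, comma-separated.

Roots in F_2: g(0) = 0 → root; g(1) = 0 → root.
Linear factors from roots: (s), (s + 1).
Complete factorization: g(s) = (s)·(s + 1)·(s^2 + s + 1)^2.
Factor degrees with multiplicity: 1 + 1 + 2 + 2 = 6.

1, 1, 2, 2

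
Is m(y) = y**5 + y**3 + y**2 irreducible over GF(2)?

Check for roots in GF(2): m(0) = 0 → root; m(1) = 1.
m(0) = 0, so (y) divides m(y); m is reducible.

No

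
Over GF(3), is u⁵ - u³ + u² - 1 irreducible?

Write f(u) = u⁵ - u³ + u² - 1.
Check for roots in GF(3): f(0) = 2; f(1) = 0 → root; f(2) = 0 → root.
f(1) = 0, so (u − 1) divides f(u); f is reducible.

No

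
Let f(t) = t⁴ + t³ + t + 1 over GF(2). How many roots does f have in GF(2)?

Evaluate at each of the 2 elements of GF(2):
f(0) = 1; f(1) = 0 → root.
Roots: {1}.

1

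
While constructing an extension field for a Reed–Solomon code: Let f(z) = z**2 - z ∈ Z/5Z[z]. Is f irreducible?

No

Check for roots in Z/5Z: f(0) = 0 → root; f(1) = 0 → root; f(2) = 2; f(3) = 1; f(4) = 2.
f(0) = 0, so (z) divides f(z); f is reducible.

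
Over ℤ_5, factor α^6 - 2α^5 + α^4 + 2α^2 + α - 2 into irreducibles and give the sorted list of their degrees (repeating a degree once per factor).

Write f(α) = α^6 - 2α^5 + α^4 + 2α^2 + α - 2.
Roots in ℤ_5: f(0) = 3; f(1) = 1; f(2) = 4; f(3) = 3; f(4) = 3.
Complete factorization: f(α) = (α^6 - 2α^5 + α^4 + 2α^2 + α - 2).
Factor degrees with multiplicity: 6 = 6.

6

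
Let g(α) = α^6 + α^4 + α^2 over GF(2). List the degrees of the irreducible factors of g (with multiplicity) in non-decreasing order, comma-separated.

Roots in GF(2): g(0) = 0 → root; g(1) = 1.
Linear factors from roots: (α).
Complete factorization: g(α) = (α)^2·(α^2 + α + 1)^2.
Factor degrees with multiplicity: 1 + 1 + 2 + 2 = 6.

1, 1, 2, 2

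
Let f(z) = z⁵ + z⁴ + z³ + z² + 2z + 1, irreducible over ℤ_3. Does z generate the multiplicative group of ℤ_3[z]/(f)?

Yes

|GF(3^5)^×| = 3^5 − 1 = 242. Prime factorization: 242 = 2·11^2.
f is primitive ⇔ z has order 242 in GF(3)[z]/(f), i.e. z^(242/q) ≠ 1 for each prime q | 242.
z^(121) mod f = 2.
z^(22) mod f = z⁴ + z² + z + 2.
None equal 1, so z has full order 242; f is primitive.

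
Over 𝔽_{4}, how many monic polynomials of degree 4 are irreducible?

60

The number of monic irreducibles of degree 4 over GF(4) is (1/4)·Σ_{d∣4} μ(4/d) 4^d.
Divisors of 4: 1, 2, 4; μ(4/d) for each: 0, -1, 1.
Σ = − 4^2 + 4^4 = 240.
N = 240/4 = 60.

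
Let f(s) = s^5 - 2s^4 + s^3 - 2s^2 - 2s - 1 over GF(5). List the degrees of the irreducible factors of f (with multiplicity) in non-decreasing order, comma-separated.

1, 1, 1, 2

Roots in GF(5): f(0) = 4; f(1) = 0 → root; f(2) = 0 → root; f(3) = 3; f(4) = 0 → root.
Linear factors from roots: (s - 1), (s - 2), (s + 1).
Complete factorization: f(s) = (s + 1)·(s - 2)·(s - 1)·(s^2 + 2).
Factor degrees with multiplicity: 1 + 1 + 1 + 2 = 5.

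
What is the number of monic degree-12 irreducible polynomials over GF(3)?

x^(3^12) − x is the product of all monic irreducibles of degree dividing 12; Möbius inversion gives N = (1/12) Σ μ(12/d)·3^d.
Divisors of 12: 1, 2, 3, 4, 6, 12; μ(12/d) for each: 0, 1, 0, -1, -1, 1.
Σ = 3^2 − 3^4 − 3^6 + 3^12 = 530640.
N = 530640/12 = 44220.

44220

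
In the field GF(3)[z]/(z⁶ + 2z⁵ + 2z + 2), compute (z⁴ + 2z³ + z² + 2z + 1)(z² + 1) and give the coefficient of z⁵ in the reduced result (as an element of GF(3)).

0

Multiply in GF(3)[z]: (z⁴ + 2z³ + z² + 2z + 1)·(z² + 1) = z⁶ + 2z⁵ + 2z⁴ + z³ + 2z² + 2z + 1.
Reduce using z⁶ ≡ z⁵ + z + 1 (mod z⁶ + 2z⁵ + 2z + 2).
Reduced: 2z⁴ + z³ + 2z² + 2.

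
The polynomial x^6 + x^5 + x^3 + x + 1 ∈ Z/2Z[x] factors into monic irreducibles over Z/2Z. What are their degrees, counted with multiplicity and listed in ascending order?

Write f(x) = x^6 + x^5 + x^3 + x + 1.
Roots in Z/2Z: f(0) = 1; f(1) = 1.
Complete factorization: f(x) = (x^2 + x + 1)^3.
Factor degrees with multiplicity: 2 + 2 + 2 = 6.

2, 2, 2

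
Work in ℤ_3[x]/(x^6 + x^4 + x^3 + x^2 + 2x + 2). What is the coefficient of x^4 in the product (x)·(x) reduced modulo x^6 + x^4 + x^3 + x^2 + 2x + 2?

0

Multiply in ℤ_3[x]: (x)·(x) = x^2.
Reduced: x^2.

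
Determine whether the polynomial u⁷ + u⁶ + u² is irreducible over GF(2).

No

Write g(u) = u⁷ + u⁶ + u².
Check for roots in GF(2): g(0) = 0 → root; g(1) = 1.
g(0) = 0, so (u) divides g(u); g is reducible.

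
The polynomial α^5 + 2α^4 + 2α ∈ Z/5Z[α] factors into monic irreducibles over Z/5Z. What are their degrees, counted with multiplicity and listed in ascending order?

1, 1, 1, 2

Write f(α) = α^5 + 2α^4 + 2α.
Roots in Z/5Z: f(0) = 0 → root; f(1) = 0 → root; f(2) = 3; f(3) = 1; f(4) = 4.
Linear factors from roots: (α), (α - 1).
Complete factorization: f(α) = (α)·(α - 1)^2·(α^2 - α + 2).
Factor degrees with multiplicity: 1 + 1 + 1 + 2 = 5.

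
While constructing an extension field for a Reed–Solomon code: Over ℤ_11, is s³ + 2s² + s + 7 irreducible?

Write h(s) = s³ + 2s² + s + 7.
Check each element of ℤ_11 for a root: h(0)=7, h(1)=0, h(2)=3, h(3)=0, h(4)=8, h(5)=0, h(6)=4, h(7)=4, h(8)=6, h(9)=5, h(10)=7.
h(1) = 0, so (s − 1) divides h(s); h is reducible.

No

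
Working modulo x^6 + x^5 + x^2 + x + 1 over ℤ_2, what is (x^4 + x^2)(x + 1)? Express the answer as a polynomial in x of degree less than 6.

Multiply in ℤ_2[x]: (x^4 + x^2)·(x + 1) = x^5 + x^4 + x^3 + x^2.
Reduced: x^5 + x^4 + x^3 + x^2.

x^5 + x^4 + x^3 + x^2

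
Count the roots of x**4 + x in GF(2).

Write g(x) = x**4 + x.
Evaluate at each of the 2 elements of GF(2):
g(0) = 0 → root; g(1) = 0 → root.
Roots: {0, 1}.

2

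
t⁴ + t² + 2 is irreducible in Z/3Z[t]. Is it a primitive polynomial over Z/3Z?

Write f(t) = t⁴ + t² + 2.
|GF(3^4)^×| = 3^4 − 1 = 80. Prime factorization: 80 = 2^4·5.
f is primitive ⇔ t has order 80 in GF(3)[t]/(f), i.e. t^(80/q) ≠ 1 for each prime q | 80.
t^(40) mod f = 2.
t^(16) mod f = 1
Since t^(16) = 1, the order of t divides 16 < 80; not primitive.

No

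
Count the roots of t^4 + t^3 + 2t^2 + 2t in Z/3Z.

Write g(t) = t^4 + t^3 + 2t^2 + 2t.
Evaluate at each of the 3 elements of Z/3Z:
g(0) = 0 → root; g(1) = 0 → root; g(2) = 0 → root.
Roots: {0, 1, 2}.

3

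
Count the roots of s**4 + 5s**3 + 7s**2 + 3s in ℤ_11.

3

Write g(s) = s**4 + 5s**3 + 7s**2 + 3s.
Evaluate at each of the 11 elements of ℤ_11:
g(0) = 0 → root; g(1) = 5; g(2) = 2; g(3) = 2; g(4) = 7; g(5) = 10; g(6) = 6; g(7) = 3; g(8) = 0 → root; g(9) = 9; g(10) = 0 → root.
Roots: {0, 8, 10}.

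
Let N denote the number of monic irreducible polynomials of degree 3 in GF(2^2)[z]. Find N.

By the necklace-counting formula, N_4(3) = (1/3) Σ_{d|3} μ(3/d)·4^d.
Divisors of 3: 1, 3; μ(3/d) for each: -1, 1.
Σ = − 4^1 + 4^3 = 60.
N = 60/3 = 20.

20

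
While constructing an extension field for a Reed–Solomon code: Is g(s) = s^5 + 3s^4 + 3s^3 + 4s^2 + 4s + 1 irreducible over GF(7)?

No

Check for roots in GF(7): g(0) = 1; g(1) = 2; g(2) = 3; g(3) = 0 → root; g(4) = 0 → root; g(5) = 1; g(6) = 0 → root.
g(3) = 0, so (s − 3) divides g(s); g is reducible.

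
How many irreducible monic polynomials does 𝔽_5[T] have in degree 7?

11160

The number of monic irreducibles of degree 7 over GF(5) is (1/7)·Σ_{d∣7} μ(7/d) 5^d.
Divisors of 7: 1, 7; μ(7/d) for each: -1, 1.
Σ = − 5^1 + 5^7 = 78120.
N = 78120/7 = 11160.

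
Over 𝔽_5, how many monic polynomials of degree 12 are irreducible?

20343700

Gauss's count: N_{5}(12) = (1/12) Σ_{d|12} μ(12/d)·5^d.
Divisors of 12: 1, 2, 3, 4, 6, 12; μ(12/d) for each: 0, 1, 0, -1, -1, 1.
Σ = 5^2 − 5^4 − 5^6 + 5^12 = 244124400.
N = 244124400/12 = 20343700.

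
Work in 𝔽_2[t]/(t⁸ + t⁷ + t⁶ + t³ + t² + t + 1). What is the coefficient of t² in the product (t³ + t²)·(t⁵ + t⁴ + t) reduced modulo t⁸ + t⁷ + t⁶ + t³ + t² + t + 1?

Multiply in 𝔽_2[t]: (t³ + t²)·(t⁵ + t⁴ + t) = t⁸ + t⁶ + t⁴ + t³.
Reduce using t⁸ ≡ t⁷ + t⁶ + t³ + t² + t + 1 (mod t⁸ + t⁷ + t⁶ + t³ + t² + t + 1).
Reduced: t⁷ + t⁴ + t² + t + 1.

1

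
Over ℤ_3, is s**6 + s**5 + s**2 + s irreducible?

No

Write f(s) = s**6 + s**5 + s**2 + s.
Check for roots in ℤ_3: f(0) = 0 → root; f(1) = 1; f(2) = 0 → root.
f(0) = 0, so (s) divides f(s); f is reducible.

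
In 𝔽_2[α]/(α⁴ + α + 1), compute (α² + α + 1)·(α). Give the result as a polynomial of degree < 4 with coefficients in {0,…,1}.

Multiply in 𝔽_2[α]: (α² + α + 1)·(α) = α³ + α² + α.
Reduced: α³ + α² + α.

α^3 + α^2 + α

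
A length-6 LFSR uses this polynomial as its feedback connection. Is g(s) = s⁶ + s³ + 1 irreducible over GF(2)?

Yes

Check for roots in GF(2): g(0) = 1; g(1) = 1.
No roots, so no linear factors.
Monic irreducibles of degree 2 over GF(2): s² + s + 1.
None of them divide g (all give nonzero remainder).
Monic irreducibles of degree 3 over GF(2): s³ + s + 1, s³ + s² + 1.
None of them divide g (all give nonzero remainder).
No irreducible factor of degree ≤ 3 exists, so g is irreducible over GF(2).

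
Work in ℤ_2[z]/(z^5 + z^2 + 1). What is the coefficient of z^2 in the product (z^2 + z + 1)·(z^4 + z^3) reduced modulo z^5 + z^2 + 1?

Multiply in ℤ_2[z]: (z^2 + z + 1)·(z^4 + z^3) = z^6 + z^3.
Reduce using z^5 ≡ z^2 + 1 (mod z^5 + z^2 + 1).
Reduced: z.

0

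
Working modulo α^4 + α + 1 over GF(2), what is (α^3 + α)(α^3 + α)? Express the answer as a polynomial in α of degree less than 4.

Multiply in GF(2)[α]: (α^3 + α)·(α^3 + α) = α^6 + α^2.
Reduce using α^4 ≡ α + 1 (mod α^4 + α + 1).
Reduced: α^3.

α^3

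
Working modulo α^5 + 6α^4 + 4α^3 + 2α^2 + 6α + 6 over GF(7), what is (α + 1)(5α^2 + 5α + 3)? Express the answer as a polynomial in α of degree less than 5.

5α^3 + 3α^2 + α + 3

Multiply in GF(7)[α]: (α + 1)·(5α^2 + 5α + 3) = 5α^3 + 3α^2 + α + 3.
Reduced: 5α^3 + 3α^2 + α + 3.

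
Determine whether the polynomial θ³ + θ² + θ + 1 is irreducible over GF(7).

No

Write g(θ) = θ³ + θ² + θ + 1.
Check for roots in GF(7): g(0) = 1; g(1) = 4; g(2) = 1; g(3) = 5; g(4) = 1; g(5) = 2; g(6) = 0 → root.
g(6) = 0, so (θ − 6) divides g(θ); g is reducible.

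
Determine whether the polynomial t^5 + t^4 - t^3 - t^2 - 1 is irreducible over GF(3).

Yes

Write m(t) = t^5 + t^4 - t^3 - t^2 - 1.
Check for roots in GF(3): m(0) = 2; m(1) = 2; m(2) = 2.
No roots, so no linear factors.
Monic irreducibles of degree 2 over GF(3): t^2 + 1, t^2 + t - 1, t^2 - t - 1.
None of them divide m (all give nonzero remainder).
No irreducible factor of degree ≤ 2 exists, so m is irreducible over GF(3).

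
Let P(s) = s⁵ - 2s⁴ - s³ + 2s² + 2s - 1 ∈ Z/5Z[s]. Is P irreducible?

Check for roots in Z/5Z: P(0) = 4; P(1) = 1; P(2) = 3; P(3) = 2; P(4) = 2.
No roots, so no linear factors.
Degree-2 irreducible divisors: test the 10 monic irreducibles of degree 2 over GF(5).
None of them divide P (all give nonzero remainder).
No irreducible factor of degree ≤ 2 exists, so P is irreducible over GF(5).

Yes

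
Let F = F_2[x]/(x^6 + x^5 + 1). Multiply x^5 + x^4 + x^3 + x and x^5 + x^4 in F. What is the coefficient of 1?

1

Multiply in F_2[x]: (x^5 + x^4 + x^3 + x)·(x^5 + x^4) = x^10 + x^7 + x^6 + x^5.
Reduce using x^6 ≡ x^5 + 1 (mod x^6 + x^5 + 1).
Reduced: x^4 + x^3 + x^2 + 1.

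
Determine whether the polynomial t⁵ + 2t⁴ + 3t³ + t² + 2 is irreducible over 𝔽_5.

Write f(t) = t⁵ + 2t⁴ + 3t³ + t² + 2.
Check for roots in 𝔽_5: f(0) = 2; f(1) = 4; f(2) = 4; f(3) = 2; f(4) = 1.
No roots, so no linear factors.
Degree-2 irreducible divisors: test the 10 monic irreducibles of degree 2 over GF(5).
None of them divide f (all give nonzero remainder).
No irreducible factor of degree ≤ 2 exists, so f is irreducible over GF(5).

Yes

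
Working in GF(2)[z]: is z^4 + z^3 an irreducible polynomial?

Write h(z) = z^4 + z^3.
Check for roots in GF(2): h(0) = 0 → root; h(1) = 0 → root.
h(0) = 0, so (z) divides h(z); h is reducible.

No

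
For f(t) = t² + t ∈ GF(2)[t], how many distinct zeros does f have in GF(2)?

Evaluate at each of the 2 elements of GF(2):
f(0) = 0 → root; f(1) = 0 → root.
Roots: {0, 1}.

2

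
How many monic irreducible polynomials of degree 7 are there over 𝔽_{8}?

By the necklace-counting formula, N_8(7) = (1/7) Σ_{d|7} μ(7/d)·8^d.
Divisors of 7: 1, 7; μ(7/d) for each: -1, 1.
Σ = − 8^1 + 8^7 = 2097144.
N = 2097144/7 = 299592.

299592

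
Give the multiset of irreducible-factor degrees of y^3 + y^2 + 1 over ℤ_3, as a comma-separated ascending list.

1, 2

Write h(y) = y^3 + y^2 + 1.
Roots in ℤ_3: h(0) = 1; h(1) = 0 → root; h(2) = 1.
Linear factors from roots: (y + 2).
Complete factorization: h(y) = (y + 2)·(y^2 + 2y + 2).
Factor degrees with multiplicity: 1 + 2 = 3.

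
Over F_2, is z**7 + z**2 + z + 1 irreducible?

No

Write m(z) = z**7 + z**2 + z + 1.
Check for roots in F_2: m(0) = 1; m(1) = 0 → root.
m(1) = 0, so (z − 1) divides m(z); m is reducible.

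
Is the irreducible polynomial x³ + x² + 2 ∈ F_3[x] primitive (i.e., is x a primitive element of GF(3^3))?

No

Write f(x) = x³ + x² + 2.
|GF(3^3)^×| = 3^3 − 1 = 26. Prime factorization: 26 = 2·13.
f is primitive ⇔ x has order 26 in GF(3)[x]/(f), i.e. x^(26/q) ≠ 1 for each prime q | 26.
x^(13) mod f = 1
x^(2) mod f = x².
Since x^(13) = 1, the order of x divides 13 < 26; not primitive.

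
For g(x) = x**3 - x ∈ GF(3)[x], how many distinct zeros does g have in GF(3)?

Evaluate at each of the 3 elements of GF(3):
g(0) = 0 → root; g(1) = 0 → root; g(2) = 0 → root.
Roots: {0, 1, 2}.

3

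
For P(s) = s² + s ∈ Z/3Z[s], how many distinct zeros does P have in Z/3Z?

Evaluate at each of the 3 elements of Z/3Z:
P(0) = 0 → root; P(1) = 2; P(2) = 0 → root.
Roots: {0, 2}.

2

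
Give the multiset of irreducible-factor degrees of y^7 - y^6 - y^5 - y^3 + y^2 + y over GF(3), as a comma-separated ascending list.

Write h(y) = y^7 - y^6 - y^5 - y^3 + y^2 + y.
Roots in GF(3): h(0) = 0 → root; h(1) = 0 → root; h(2) = 0 → root.
Linear factors from roots: (y), (y - 1), (y + 1).
Complete factorization: h(y) = (y)·(y + 1)·(y - 1)·(y^2 + 1)·(y^2 - y - 1).
Factor degrees with multiplicity: 1 + 1 + 1 + 2 + 2 = 7.

1, 1, 1, 2, 2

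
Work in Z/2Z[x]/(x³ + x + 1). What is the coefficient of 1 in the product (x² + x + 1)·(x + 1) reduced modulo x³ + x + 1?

0

Multiply in Z/2Z[x]: (x² + x + 1)·(x + 1) = x³ + 1.
Reduce using x³ ≡ x + 1 (mod x³ + x + 1).
Reduced: x.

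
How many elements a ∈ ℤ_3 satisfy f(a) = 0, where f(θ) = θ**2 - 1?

2

Evaluate at each of the 3 elements of ℤ_3:
f(0) = 2; f(1) = 0 → root; f(2) = 0 → root.
Roots: {1, 2}.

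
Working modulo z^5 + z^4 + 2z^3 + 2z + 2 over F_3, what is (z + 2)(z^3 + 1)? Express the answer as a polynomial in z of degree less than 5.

Multiply in F_3[z]: (z + 2)·(z^3 + 1) = z^4 + 2z^3 + z + 2.
Reduced: z^4 + 2z^3 + z + 2.

z^4 + 2z^3 + z + 2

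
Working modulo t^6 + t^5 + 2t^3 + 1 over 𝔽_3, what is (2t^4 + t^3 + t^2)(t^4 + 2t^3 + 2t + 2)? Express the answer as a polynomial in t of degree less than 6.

Multiply in 𝔽_3[t]: (2t^4 + t^3 + t^2)·(t^4 + 2t^3 + 2t + 2) = 2t^8 + 2t^7 + t^3 + 2t^2.
Reduce using t^6 ≡ 2t^5 + t^3 + 2 (mod t^6 + t^5 + 2t^3 + 1).
Reduced: 2t^5 + t^3.

2t^5 + t^3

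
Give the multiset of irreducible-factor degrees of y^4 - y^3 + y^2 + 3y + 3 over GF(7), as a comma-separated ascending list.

1, 1, 2

Write f(y) = y^4 - y^3 + y^2 + 3y + 3.
Linear factors from roots: (y - 1), (y - 2).
Complete factorization: f(y) = (y - 2)·(y - 1)·(y^2 + 2y - 2).
Factor degrees with multiplicity: 1 + 1 + 2 = 4.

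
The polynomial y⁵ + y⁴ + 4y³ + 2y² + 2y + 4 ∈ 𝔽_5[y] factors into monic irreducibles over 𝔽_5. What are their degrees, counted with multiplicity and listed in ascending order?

Write h(y) = y⁵ + y⁴ + 4y³ + 2y² + 2y + 4.
Roots in 𝔽_5: h(0) = 4; h(1) = 4; h(2) = 1; h(3) = 0 → root; h(4) = 0 → root.
Linear factors from roots: (y + 2), (y + 1).
Complete factorization: h(y) = (y + 1)·(y + 2)^2·(y² + y + 1).
Factor degrees with multiplicity: 1 + 1 + 1 + 2 = 5.

1, 1, 1, 2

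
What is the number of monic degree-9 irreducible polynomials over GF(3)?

By the necklace-counting formula, N_3(9) = (1/9) Σ_{d|9} μ(9/d)·3^d.
Divisors of 9: 1, 3, 9; μ(9/d) for each: 0, -1, 1.
Σ = − 3^3 + 3^9 = 19656.
N = 19656/9 = 2184.

2184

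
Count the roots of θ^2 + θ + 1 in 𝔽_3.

1

Write P(θ) = θ^2 + θ + 1.
Evaluate at each of the 3 elements of 𝔽_3:
P(0) = 1; P(1) = 0 → root; P(2) = 1.
Roots: {1}.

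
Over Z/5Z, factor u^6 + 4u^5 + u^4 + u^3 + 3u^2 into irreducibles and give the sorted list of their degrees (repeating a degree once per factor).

1, 1, 1, 1, 2

Write h(u) = u^6 + 4u^5 + u^4 + u^3 + 3u^2.
Roots in Z/5Z: h(0) = 0 → root; h(1) = 0 → root; h(2) = 3; h(3) = 1; h(4) = 0 → root.
Linear factors from roots: (u), (u + 4), (u + 1).
Complete factorization: h(u) = (u + 1)·(u + 4)·(u)^2·(u^2 + 4u + 2).
Factor degrees with multiplicity: 1 + 1 + 1 + 1 + 2 = 6.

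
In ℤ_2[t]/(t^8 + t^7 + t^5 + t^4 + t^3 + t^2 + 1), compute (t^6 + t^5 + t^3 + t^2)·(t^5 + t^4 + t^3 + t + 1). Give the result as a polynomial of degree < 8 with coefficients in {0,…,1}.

Multiply in ℤ_2[t]: (t^6 + t^5 + t^3 + t^2)·(t^5 + t^4 + t^3 + t + 1) = t^11 + t^7 + t^4 + t^2.
Reduce using t^8 ≡ t^7 + t^5 + t^4 + t^3 + t^2 + 1 (mod t^8 + t^7 + t^5 + t^4 + t^3 + t^2 + 1).
Reduced: t^7 + t^6 + t^5 + t^4 + t.

t^7 + t^6 + t^5 + t^4 + t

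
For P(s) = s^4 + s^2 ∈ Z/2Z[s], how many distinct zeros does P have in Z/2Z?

Evaluate at each of the 2 elements of Z/2Z:
P(0) = 0 → root; P(1) = 0 → root.
Roots: {0, 1}.

2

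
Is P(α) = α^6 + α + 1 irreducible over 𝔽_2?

Check for roots in 𝔽_2: P(0) = 1; P(1) = 1.
No roots, so no linear factors.
Monic irreducibles of degree 2 over GF(2): α^2 + α + 1.
None of them divide P (all give nonzero remainder).
Monic irreducibles of degree 3 over GF(2): α^3 + α + 1, α^3 + α^2 + 1.
None of them divide P (all give nonzero remainder).
No irreducible factor of degree ≤ 3 exists, so P is irreducible over GF(2).

Yes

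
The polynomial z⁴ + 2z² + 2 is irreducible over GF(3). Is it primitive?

No

Write f(z) = z⁴ + 2z² + 2.
|GF(3^4)^×| = 3^4 − 1 = 80. Prime factorization: 80 = 2^4·5.
f is primitive ⇔ z has order 80 in GF(3)[z]/(f), i.e. z^(80/q) ≠ 1 for each prime q | 80.
z^(40) mod f = 2.
z^(16) mod f = 1
Since z^(16) = 1, the order of z divides 16 < 80; not primitive.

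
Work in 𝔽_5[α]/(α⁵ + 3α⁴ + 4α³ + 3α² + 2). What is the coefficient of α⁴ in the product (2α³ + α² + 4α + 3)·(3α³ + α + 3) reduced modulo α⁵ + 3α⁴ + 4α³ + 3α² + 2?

Multiply in 𝔽_5[α]: (2α³ + α² + 4α + 3)·(3α³ + α + 3) = α⁶ + 3α⁵ + 4α⁴ + α³ + 2α² + 4.
Reduce using α⁵ ≡ 2α⁴ + α³ + 2α² + 3 (mod α⁵ + 3α⁴ + 4α³ + 3α² + 2).
Reduced: 3α³ + 2α² + 3α + 4.

0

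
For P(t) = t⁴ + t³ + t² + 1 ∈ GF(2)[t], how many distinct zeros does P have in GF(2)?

Evaluate at each of the 2 elements of GF(2):
P(0) = 1; P(1) = 0 → root.
Roots: {1}.

1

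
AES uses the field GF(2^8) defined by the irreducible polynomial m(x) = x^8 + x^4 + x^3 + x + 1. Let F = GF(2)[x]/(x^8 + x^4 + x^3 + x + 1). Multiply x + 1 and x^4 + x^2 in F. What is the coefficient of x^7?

0

Multiply in GF(2)[x]: (x + 1)·(x^4 + x^2) = x^5 + x^4 + x^3 + x^2.
Reduced: x^5 + x^4 + x^3 + x^2.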